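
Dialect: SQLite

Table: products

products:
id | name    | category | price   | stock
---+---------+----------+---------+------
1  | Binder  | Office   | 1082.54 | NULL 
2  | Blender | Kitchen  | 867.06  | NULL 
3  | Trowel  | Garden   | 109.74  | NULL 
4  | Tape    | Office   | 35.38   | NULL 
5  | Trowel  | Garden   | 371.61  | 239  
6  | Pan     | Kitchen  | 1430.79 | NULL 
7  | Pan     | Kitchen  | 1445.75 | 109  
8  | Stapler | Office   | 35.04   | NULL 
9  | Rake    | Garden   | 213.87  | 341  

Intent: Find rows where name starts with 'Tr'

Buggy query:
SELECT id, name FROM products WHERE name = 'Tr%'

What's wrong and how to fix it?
Bug: Wildcards only work with LIKE; '=' treats '%' as a literal character

Fix: Use LIKE for wildcard pattern matching

Corrected query:
SELECT id, name FROM products WHERE name LIKE 'Tr%'

Result:
id | name  
---+-------
3  | Trowel
5  | Trowel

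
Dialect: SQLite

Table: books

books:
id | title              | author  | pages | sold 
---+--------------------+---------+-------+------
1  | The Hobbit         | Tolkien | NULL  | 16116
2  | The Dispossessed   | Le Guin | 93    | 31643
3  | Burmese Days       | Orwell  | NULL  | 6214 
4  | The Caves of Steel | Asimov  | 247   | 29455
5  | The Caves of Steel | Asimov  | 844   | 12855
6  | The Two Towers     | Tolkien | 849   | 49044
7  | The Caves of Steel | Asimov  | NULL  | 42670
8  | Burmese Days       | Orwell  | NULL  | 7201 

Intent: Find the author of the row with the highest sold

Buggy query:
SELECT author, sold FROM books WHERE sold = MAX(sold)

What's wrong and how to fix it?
Bug: MAX(sold) is an aggregate and cannot be used directly in WHERE

Fix: Wrap MAX in a scalar subquery so WHERE compares against a single value

Corrected query:
SELECT author, sold FROM books WHERE sold = (SELECT MAX(sold) FROM books)

Result:
author  | sold 
--------+------
Tolkien | 49044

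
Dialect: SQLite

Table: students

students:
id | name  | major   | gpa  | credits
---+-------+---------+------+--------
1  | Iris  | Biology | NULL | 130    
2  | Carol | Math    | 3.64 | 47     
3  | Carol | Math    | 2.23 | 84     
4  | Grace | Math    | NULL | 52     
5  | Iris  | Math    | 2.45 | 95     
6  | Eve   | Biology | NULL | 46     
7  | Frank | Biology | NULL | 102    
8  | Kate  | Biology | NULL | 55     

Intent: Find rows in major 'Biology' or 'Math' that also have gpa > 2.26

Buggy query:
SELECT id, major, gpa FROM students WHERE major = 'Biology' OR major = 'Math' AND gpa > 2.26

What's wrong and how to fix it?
Bug: AND binds tighter than OR, so this parses as major = 'Biology' OR (major = 'Math' AND gpa > 2.26)

Fix: Group the OR with parentheses (or use IN), then AND the threshold

Corrected query:
SELECT id, major, gpa FROM students WHERE (major = 'Biology' OR major = 'Math') AND gpa > 2.26

Result:
id | major | gpa 
---+-------+-----
2  | Math  | 3.64
5  | Math  | 2.45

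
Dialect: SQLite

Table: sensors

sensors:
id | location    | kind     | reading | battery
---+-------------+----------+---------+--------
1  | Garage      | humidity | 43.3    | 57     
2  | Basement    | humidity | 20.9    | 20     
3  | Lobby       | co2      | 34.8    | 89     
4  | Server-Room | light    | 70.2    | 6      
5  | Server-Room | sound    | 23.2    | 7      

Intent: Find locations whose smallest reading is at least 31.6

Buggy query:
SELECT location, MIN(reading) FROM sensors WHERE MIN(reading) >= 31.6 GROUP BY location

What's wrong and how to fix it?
Bug: Aggregates like MIN are computed per group after WHERE runs

Fix: Use HAVING for the per-group MIN condition

Corrected query:
SELECT location, MIN(reading) FROM sensors GROUP BY location HAVING MIN(reading) >= 31.6

Result:
location | MIN(reading)
---------+-------------
Garage   | 43.3        
Lobby    | 34.8        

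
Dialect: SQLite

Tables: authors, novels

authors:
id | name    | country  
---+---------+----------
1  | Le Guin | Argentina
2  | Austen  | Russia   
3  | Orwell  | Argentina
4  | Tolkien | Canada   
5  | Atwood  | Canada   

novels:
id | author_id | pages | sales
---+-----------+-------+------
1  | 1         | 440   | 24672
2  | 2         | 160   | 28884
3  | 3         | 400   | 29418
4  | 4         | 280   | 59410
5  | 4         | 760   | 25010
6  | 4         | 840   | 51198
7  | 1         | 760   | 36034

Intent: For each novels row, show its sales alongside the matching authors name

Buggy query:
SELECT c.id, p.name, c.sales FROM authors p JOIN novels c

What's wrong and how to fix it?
Bug: JOIN with no ON clause produces a cartesian product; every novels row pairs with every authors row

Fix: Add ON c.author_id = p.id to the JOIN

Corrected query:
SELECT c.id, p.name, c.sales FROM authors p JOIN novels c ON c.author_id = p.id

Result:
id | name    | sales
---+---------+------
1  | Le Guin | 24672
2  | Austen  | 28884
3  | Orwell  | 29418
4  | Tolkien | 59410
5  | Tolkien | 25010
6  | Tolkien | 51198
7  | Le Guin | 36034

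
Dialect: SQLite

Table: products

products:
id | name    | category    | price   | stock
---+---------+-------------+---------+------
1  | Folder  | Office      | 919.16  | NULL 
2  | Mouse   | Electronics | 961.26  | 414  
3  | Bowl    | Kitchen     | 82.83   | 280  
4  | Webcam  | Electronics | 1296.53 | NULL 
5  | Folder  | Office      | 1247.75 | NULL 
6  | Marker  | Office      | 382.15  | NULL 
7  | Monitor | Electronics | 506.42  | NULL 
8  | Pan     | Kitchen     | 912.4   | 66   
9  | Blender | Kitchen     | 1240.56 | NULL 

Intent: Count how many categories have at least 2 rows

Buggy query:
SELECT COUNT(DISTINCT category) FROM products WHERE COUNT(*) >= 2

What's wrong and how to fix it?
Bug: WHERE filters individual rows, not groups, so a group-level COUNT is invalid there

Fix: Use a subquery that GROUPs and filters with HAVING, then count its rows

Corrected query:
SELECT COUNT(*) FROM (SELECT category FROM products GROUP BY category HAVING COUNT(*) >= 2)

Result:
COUNT(*)
--------
3       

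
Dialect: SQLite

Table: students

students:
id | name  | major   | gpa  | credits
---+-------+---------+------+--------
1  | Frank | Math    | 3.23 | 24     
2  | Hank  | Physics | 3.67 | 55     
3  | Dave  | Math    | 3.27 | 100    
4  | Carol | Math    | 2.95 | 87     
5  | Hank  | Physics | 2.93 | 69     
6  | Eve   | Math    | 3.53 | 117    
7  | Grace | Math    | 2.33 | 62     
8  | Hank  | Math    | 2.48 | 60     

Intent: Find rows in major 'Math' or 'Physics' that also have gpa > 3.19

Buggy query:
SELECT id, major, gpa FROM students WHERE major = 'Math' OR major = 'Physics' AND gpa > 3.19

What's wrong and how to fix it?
Bug: Without parentheses, AND is evaluated before OR, so the gpa filter only applies to the 'Physics' branch

Fix: Add parentheses around the OR so the AND applies to both alternatives

Corrected query:
SELECT id, major, gpa FROM students WHERE (major = 'Math' OR major = 'Physics') AND gpa > 3.19

Result:
id | major   | gpa 
---+---------+-----
1  | Math    | 3.23
2  | Physics | 3.67
3  | Math    | 3.27
6  | Math    | 3.53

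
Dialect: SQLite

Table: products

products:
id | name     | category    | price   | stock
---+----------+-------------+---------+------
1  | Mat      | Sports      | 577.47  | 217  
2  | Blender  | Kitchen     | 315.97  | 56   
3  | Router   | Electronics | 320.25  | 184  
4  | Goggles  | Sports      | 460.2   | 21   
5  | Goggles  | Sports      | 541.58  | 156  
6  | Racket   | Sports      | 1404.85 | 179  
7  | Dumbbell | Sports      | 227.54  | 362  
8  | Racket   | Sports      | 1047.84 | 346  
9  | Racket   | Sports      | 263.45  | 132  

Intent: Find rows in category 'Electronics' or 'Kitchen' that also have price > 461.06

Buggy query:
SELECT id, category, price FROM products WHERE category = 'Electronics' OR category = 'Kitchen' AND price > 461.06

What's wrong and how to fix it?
Bug: Without parentheses, AND is evaluated before OR, so the price filter only applies to the 'Kitchen' branch

Fix: Add parentheses around the OR so the AND applies to both alternatives

Corrected query:
SELECT id, category, price FROM products WHERE (category = 'Electronics' OR category = 'Kitchen') AND price > 461.06

Result:
(no rows)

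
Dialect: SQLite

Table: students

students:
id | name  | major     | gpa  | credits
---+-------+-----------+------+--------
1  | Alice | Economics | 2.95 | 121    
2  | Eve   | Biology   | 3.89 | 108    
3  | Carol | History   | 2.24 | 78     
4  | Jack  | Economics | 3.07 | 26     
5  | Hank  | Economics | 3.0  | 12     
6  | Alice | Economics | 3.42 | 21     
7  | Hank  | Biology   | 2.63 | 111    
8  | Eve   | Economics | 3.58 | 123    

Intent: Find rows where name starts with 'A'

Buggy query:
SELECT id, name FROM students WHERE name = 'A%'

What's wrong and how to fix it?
Bug: '=' compares the literal string including the % character; pattern matching needs LIKE

Fix: Replace '=' with LIKE so 'A%' is treated as a pattern

Corrected query:
SELECT id, name FROM students WHERE name LIKE 'A%'

Result:
id | name 
---+------
1  | Alice
6  | Alice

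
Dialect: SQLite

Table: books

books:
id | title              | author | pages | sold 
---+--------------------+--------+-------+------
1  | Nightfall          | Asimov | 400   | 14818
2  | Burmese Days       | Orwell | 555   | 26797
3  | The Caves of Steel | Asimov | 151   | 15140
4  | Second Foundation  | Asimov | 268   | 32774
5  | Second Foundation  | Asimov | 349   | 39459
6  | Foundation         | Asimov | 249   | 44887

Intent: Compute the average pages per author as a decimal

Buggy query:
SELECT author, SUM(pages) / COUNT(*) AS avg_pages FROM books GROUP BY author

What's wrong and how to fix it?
Bug: SUM(pages) and COUNT(*) are both integers; the division truncates the fractional part

Fix: Cast one side to REAL so the division keeps the fractional part

Corrected query:
SELECT author, SUM(pages) * 1.0 / COUNT(*) AS avg_pages FROM books GROUP BY author

Result:
author | avg_pages
-------+----------
Asimov | 283.4    
Orwell | 555      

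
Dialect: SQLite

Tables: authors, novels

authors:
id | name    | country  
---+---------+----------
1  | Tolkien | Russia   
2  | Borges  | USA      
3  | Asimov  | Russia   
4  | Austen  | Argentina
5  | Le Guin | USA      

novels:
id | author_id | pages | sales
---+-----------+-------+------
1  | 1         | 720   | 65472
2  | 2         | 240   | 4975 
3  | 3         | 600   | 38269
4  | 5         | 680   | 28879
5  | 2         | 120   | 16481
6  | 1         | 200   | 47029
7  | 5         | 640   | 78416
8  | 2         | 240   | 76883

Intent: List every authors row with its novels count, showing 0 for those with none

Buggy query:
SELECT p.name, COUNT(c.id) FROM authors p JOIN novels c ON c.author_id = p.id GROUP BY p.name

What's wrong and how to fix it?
Bug: An inner join excludes parents with zero children

Fix: Switch to LEFT JOIN to retain unmatched parent rows

Corrected query:
SELECT p.name, COUNT(c.id) FROM authors p LEFT JOIN novels c ON c.author_id = p.id GROUP BY p.name

Result:
name    | COUNT(c.id)
--------+------------
Asimov  | 1          
Austen  | 0          
Borges  | 3          
Le Guin | 2          
Tolkien | 2          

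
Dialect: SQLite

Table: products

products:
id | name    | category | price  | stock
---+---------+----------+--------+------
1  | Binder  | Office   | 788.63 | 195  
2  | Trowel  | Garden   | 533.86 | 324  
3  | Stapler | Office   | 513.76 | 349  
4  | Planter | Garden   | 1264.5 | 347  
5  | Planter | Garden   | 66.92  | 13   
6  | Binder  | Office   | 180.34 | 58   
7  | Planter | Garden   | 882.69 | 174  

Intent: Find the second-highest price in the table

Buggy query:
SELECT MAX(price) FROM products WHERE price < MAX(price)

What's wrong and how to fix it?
Bug: MAX(price) on the right of the comparison is an aggregate-in-WHERE error

Fix: Put the inner MAX in a scalar subquery

Corrected query:
SELECT MAX(price) FROM products WHERE price < (SELECT MAX(price) FROM products)

Result:
MAX(price)
----------
882.69    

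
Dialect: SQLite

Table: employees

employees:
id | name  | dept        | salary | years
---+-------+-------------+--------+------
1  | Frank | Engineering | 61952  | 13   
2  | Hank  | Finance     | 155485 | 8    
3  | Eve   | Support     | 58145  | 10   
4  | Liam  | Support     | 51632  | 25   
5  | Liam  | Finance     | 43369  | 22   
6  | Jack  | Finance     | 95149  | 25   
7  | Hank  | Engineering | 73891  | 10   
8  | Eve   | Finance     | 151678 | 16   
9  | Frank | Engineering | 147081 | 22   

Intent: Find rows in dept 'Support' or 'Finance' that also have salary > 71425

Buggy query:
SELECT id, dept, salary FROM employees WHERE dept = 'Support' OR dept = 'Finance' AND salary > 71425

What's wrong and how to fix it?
Bug: Without parentheses, AND is evaluated before OR, so the salary filter only applies to the 'Finance' branch

Fix: Add parentheses around the OR so the AND applies to both alternatives

Corrected query:
SELECT id, dept, salary FROM employees WHERE (dept = 'Support' OR dept = 'Finance') AND salary > 71425

Result:
id | dept    | salary
---+---------+-------
2  | Finance | 155485
6  | Finance | 95149 
8  | Finance | 151678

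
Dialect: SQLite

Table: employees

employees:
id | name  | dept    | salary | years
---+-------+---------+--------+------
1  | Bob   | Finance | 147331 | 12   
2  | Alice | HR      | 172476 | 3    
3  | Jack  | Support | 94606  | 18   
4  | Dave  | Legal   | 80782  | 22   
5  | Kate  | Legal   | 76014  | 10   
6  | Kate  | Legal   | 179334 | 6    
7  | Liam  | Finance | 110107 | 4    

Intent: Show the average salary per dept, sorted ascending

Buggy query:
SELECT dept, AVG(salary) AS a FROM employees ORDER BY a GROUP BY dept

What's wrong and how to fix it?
Bug: ORDER BY appears before GROUP BY; SQL clause order requires GROUP BY first

Fix: Reorder: SELECT … FROM … GROUP BY … ORDER BY …

Corrected query:
SELECT dept, AVG(salary) AS a FROM employees GROUP BY dept ORDER BY a

Result:
dept    | a            
--------+--------------
Support | 94606        
Legal   | 112043.333333
Finance | 128719       
HR      | 172476       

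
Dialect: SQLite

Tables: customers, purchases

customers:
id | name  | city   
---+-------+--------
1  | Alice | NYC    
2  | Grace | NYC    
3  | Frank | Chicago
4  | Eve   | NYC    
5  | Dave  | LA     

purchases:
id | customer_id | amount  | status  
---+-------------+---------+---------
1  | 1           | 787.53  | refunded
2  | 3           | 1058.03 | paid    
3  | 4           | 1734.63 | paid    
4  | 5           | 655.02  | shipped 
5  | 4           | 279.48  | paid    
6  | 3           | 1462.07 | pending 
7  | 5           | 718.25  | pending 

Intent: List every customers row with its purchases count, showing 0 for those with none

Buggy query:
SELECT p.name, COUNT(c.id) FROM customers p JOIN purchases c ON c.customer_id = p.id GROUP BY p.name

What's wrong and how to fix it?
Bug: INNER JOIN drops customers rows that have no matching purchases rows

Fix: Use LEFT JOIN so parents without children still appear (COUNT(c.id) gives 0)

Corrected query:
SELECT p.name, COUNT(c.id) FROM customers p LEFT JOIN purchases c ON c.customer_id = p.id GROUP BY p.name

Result:
name  | COUNT(c.id)
------+------------
Alice | 1          
Dave  | 2          
Eve   | 2          
Frank | 2          
Grace | 0          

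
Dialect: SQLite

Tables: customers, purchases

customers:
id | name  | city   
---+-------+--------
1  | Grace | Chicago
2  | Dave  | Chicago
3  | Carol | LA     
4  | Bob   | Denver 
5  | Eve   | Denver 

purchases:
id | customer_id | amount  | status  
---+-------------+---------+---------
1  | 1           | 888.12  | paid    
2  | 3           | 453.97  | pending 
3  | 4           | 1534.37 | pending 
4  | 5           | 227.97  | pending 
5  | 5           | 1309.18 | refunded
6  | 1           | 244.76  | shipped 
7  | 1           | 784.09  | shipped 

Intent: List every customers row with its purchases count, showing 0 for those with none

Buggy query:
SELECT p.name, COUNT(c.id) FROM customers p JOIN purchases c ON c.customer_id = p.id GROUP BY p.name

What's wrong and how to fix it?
Bug: INNER JOIN drops customers rows that have no matching purchases rows

Fix: Use LEFT JOIN so parents without children still appear (COUNT(c.id) gives 0)

Corrected query:
SELECT p.name, COUNT(c.id) FROM customers p LEFT JOIN purchases c ON c.customer_id = p.id GROUP BY p.name

Result:
name  | COUNT(c.id)
------+------------
Bob   | 1          
Carol | 1          
Dave  | 0          
Eve   | 2          
Grace | 3          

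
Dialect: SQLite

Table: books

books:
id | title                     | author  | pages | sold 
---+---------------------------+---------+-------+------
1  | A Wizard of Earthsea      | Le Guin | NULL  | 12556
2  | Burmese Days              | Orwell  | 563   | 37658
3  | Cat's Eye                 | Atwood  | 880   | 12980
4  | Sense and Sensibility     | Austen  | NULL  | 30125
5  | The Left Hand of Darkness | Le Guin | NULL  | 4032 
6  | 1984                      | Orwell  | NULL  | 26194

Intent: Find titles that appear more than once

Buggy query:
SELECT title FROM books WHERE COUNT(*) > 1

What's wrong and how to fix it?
Bug: COUNT(*) is an aggregate and cannot be used in WHERE

Fix: Group first, then use HAVING for the count condition

Corrected query:
SELECT title FROM books GROUP BY title HAVING COUNT(*) > 1

Result:
(no rows)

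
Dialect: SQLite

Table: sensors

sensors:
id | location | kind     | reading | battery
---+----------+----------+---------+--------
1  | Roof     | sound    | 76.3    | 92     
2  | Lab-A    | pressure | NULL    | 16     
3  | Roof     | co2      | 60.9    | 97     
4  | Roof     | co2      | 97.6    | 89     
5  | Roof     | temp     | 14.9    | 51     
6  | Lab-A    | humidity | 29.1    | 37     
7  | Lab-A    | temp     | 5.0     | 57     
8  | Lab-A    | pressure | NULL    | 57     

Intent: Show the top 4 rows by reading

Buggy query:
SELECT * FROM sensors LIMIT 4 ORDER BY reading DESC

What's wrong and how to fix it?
Bug: ORDER BY cannot follow LIMIT; LIMIT is the final clause

Fix: Sort with ORDER BY, then apply LIMIT

Corrected query:
SELECT * FROM sensors ORDER BY reading DESC LIMIT 4

Result:
id | location | kind     | reading | battery
---+----------+----------+---------+--------
4  | Roof     | co2      | 97.6    | 89     
1  | Roof     | sound    | 76.3    | 92     
3  | Roof     | co2      | 60.9    | 97     
6  | Lab-A    | humidity | 29.1    | 37     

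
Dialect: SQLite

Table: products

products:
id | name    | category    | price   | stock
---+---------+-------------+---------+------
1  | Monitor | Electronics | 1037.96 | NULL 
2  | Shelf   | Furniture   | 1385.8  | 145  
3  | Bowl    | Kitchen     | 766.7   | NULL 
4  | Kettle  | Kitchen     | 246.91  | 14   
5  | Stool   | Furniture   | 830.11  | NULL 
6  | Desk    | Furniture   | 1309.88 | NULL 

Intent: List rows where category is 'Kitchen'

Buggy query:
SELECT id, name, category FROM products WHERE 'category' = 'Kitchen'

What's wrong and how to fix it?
Bug: 'category' in single quotes is a string literal, not the column; the comparison is literal-vs-literal and never true

Fix: Reference the column as category without single quotes

Corrected query:
SELECT id, name, category FROM products WHERE category = 'Kitchen'

Result:
id | name   | category
---+--------+---------
3  | Bowl   | Kitchen 
4  | Kettle | Kitchen 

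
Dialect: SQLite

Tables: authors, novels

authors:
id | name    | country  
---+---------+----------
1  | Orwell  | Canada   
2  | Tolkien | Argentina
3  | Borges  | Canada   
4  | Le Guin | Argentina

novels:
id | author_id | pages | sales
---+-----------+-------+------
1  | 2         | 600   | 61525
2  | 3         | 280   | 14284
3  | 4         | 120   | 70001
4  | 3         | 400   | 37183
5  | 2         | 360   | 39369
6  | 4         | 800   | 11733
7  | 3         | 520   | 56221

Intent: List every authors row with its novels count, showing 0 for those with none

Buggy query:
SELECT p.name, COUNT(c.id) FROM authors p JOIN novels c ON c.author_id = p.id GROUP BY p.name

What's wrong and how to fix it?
Bug: INNER JOIN drops authors rows that have no matching novels rows

Fix: Use LEFT JOIN so parents without children still appear (COUNT(c.id) gives 0)

Corrected query:
SELECT p.name, COUNT(c.id) FROM authors p LEFT JOIN novels c ON c.author_id = p.id GROUP BY p.name

Result:
name    | COUNT(c.id)
--------+------------
Borges  | 3          
Le Guin | 2          
Orwell  | 0          
Tolkien | 2          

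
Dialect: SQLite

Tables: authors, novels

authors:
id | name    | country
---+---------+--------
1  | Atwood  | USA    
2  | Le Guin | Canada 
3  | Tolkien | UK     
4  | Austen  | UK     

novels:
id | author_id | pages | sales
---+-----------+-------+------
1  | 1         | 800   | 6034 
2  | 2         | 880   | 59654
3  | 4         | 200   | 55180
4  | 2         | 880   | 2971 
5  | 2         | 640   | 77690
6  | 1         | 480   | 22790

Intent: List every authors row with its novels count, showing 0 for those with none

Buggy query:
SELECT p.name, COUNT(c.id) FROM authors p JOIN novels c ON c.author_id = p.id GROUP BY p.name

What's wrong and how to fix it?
Bug: An inner join excludes parents with zero children

Fix: Switch to LEFT JOIN to retain unmatched parent rows

Corrected query:
SELECT p.name, COUNT(c.id) FROM authors p LEFT JOIN novels c ON c.author_id = p.id GROUP BY p.name

Result:
name    | COUNT(c.id)
--------+------------
Atwood  | 2          
Austen  | 1          
Le Guin | 3          
Tolkien | 0          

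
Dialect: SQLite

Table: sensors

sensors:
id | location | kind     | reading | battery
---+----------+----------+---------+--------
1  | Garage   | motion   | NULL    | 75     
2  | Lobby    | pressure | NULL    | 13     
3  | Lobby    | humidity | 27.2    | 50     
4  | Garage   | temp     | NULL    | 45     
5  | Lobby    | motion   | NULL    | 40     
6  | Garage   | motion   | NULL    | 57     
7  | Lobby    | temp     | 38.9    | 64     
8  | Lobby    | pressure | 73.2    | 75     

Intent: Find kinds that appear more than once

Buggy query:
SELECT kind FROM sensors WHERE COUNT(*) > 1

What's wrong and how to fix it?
Bug: COUNT(*) is an aggregate and cannot be used in WHERE

Fix: GROUP BY kind, then filter groups with HAVING COUNT(*) > 1

Corrected query:
SELECT kind FROM sensors GROUP BY kind HAVING COUNT(*) > 1

Result:
kind    
--------
motion  
pressure
temp    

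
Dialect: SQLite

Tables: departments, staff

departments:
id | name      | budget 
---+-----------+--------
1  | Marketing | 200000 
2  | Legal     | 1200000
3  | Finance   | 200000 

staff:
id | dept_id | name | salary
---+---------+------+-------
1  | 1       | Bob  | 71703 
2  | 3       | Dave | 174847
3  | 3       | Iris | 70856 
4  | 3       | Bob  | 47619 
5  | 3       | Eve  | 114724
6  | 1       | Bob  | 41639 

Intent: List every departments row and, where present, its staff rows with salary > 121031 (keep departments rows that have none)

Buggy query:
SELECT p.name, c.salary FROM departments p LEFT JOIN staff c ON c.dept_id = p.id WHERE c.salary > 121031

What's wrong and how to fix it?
Bug: Filtering c.salary in WHERE discards the NULL rows produced by LEFT JOIN, turning it into an inner join

Fix: Put 'c.salary > 121031' in the JOIN's ON clause instead of WHERE

Corrected query:
SELECT p.name, c.salary FROM departments p LEFT JOIN staff c ON c.dept_id = p.id AND c.salary > 121031

Result:
name      | salary
----------+-------
Marketing | NULL  
Legal     | NULL  
Finance   | 174847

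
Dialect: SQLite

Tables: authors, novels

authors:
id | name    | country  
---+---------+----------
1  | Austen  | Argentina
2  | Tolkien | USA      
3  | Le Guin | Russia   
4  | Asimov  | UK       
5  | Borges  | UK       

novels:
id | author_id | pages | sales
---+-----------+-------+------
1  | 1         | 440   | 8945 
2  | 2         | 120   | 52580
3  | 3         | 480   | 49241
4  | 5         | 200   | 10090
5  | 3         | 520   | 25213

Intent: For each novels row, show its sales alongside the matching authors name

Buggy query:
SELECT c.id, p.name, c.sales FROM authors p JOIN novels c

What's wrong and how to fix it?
Bug: Missing join condition: each novels row is matched to all authors rows instead of just its own

Fix: Specify the join condition linking the foreign key to the parent id

Corrected query:
SELECT c.id, p.name, c.sales FROM authors p JOIN novels c ON c.author_id = p.id

Result:
id | name    | sales
---+---------+------
1  | Austen  | 8945 
2  | Tolkien | 52580
3  | Le Guin | 49241
4  | Borges  | 10090
5  | Le Guin | 25213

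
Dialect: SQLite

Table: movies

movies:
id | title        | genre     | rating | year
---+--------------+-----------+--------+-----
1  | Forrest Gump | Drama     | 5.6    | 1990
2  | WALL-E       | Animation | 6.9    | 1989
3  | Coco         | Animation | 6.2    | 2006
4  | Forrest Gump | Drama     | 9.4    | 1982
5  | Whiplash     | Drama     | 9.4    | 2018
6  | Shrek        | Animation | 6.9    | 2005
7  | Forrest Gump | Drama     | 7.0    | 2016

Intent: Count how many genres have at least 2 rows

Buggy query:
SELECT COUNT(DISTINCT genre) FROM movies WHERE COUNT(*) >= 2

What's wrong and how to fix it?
Bug: COUNT(*) cannot appear in WHERE; the per-group count doesn't exist yet

Fix: Group first with HAVING COUNT(*) >= 2, then COUNT the resulting groups

Corrected query:
SELECT COUNT(*) FROM (SELECT genre FROM movies GROUP BY genre HAVING COUNT(*) >= 2)

Result:
COUNT(*)
--------
2       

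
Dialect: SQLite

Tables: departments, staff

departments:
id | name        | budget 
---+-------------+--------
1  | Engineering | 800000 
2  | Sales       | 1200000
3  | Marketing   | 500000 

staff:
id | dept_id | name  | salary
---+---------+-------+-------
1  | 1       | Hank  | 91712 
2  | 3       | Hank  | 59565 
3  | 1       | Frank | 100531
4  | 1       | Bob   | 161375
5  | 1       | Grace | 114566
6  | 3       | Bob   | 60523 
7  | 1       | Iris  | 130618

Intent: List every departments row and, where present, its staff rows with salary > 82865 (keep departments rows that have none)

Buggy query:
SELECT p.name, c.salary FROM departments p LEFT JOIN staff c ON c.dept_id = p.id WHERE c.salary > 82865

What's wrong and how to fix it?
Bug: A WHERE condition on the right-hand table after LEFT JOIN drops unmatched parents

Fix: Put 'c.salary > 82865' in the JOIN's ON clause instead of WHERE

Corrected query:
SELECT p.name, c.salary FROM departments p LEFT JOIN staff c ON c.dept_id = p.id AND c.salary > 82865

Result:
name        | salary
------------+-------
Engineering | 91712 
Engineering | 100531
Engineering | 114566
Engineering | 130618
Engineering | 161375
Sales       | NULL  
Marketing   | NULL  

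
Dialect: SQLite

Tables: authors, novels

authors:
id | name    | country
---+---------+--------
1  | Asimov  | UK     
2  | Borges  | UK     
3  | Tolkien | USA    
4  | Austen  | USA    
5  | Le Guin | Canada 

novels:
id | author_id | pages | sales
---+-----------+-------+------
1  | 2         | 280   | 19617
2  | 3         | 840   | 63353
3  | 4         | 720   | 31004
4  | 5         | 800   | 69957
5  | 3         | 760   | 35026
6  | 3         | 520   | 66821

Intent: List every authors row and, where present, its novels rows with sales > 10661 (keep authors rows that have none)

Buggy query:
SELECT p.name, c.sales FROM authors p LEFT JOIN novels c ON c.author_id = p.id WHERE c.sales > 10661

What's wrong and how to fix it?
Bug: A WHERE condition on the right-hand table after LEFT JOIN drops unmatched parents

Fix: Put 'c.sales > 10661' in the JOIN's ON clause instead of WHERE

Corrected query:
SELECT p.name, c.sales FROM authors p LEFT JOIN novels c ON c.author_id = p.id AND c.sales > 10661

Result:
name    | sales
--------+------
Asimov  | NULL 
Borges  | 19617
Tolkien | 35026
Tolkien | 63353
Tolkien | 66821
Austen  | 31004
Le Guin | 69957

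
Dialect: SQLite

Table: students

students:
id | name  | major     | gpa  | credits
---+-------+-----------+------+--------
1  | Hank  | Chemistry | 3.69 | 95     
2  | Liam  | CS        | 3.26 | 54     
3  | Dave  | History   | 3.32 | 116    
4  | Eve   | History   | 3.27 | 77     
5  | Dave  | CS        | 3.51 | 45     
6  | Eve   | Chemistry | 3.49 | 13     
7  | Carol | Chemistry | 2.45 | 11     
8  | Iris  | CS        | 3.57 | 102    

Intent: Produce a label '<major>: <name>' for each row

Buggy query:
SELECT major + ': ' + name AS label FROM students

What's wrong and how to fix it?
Bug: SQLite uses || for string concatenation; + coerces text to numbers (yielding 0)

Fix: Use the || operator for string concatenation

Corrected query:
SELECT major || ': ' || name AS label FROM students

Result:
label           
----------------
Chemistry: Hank 
CS: Liam        
History: Dave   
History: Eve    
CS: Dave        
Chemistry: Eve  
Chemistry: Carol
CS: Iris        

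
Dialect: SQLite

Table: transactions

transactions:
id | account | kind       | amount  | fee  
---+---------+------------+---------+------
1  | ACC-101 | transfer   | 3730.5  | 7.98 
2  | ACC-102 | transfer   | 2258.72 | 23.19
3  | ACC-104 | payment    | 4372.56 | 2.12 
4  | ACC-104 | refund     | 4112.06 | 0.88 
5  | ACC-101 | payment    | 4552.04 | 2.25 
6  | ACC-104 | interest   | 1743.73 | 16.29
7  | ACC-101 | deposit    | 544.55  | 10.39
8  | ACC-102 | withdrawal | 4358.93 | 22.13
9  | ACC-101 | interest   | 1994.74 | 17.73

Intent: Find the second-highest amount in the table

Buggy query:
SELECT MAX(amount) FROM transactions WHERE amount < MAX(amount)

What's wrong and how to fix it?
Bug: MAX(amount) on the right of the comparison is an aggregate-in-WHERE error

Fix: Compute the overall MAX in a subquery, then take MAX of rows below it

Corrected query:
SELECT MAX(amount) FROM transactions WHERE amount < (SELECT MAX(amount) FROM transactions)

Result:
MAX(amount)
-----------
4372.56    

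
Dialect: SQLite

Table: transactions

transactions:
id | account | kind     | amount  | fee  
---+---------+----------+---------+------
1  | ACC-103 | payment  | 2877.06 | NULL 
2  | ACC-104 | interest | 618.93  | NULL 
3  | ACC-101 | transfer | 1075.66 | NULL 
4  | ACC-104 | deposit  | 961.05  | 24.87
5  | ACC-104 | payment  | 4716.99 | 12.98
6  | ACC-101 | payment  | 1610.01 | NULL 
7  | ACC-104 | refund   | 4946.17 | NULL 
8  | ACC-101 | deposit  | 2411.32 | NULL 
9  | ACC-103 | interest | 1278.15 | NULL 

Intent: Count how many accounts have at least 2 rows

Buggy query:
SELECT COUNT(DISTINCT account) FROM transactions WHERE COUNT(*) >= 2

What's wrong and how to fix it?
Bug: WHERE filters individual rows, not groups, so a group-level COUNT is invalid there

Fix: Use a subquery that GROUPs and filters with HAVING, then count its rows

Corrected query:
SELECT COUNT(*) FROM (SELECT account FROM transactions GROUP BY account HAVING COUNT(*) >= 2)

Result:
COUNT(*)
--------
3       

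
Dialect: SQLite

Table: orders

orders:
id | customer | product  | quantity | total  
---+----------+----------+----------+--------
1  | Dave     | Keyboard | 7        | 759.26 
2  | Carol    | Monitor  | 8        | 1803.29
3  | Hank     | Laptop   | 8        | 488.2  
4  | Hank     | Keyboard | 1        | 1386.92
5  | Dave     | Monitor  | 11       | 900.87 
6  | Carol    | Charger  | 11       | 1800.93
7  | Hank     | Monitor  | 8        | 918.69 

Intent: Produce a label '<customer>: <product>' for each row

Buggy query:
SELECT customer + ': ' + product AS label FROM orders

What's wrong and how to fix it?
Bug: '+' is numeric addition; on text columns SQLite converts them to 0 instead of concatenating

Fix: Use the || operator for string concatenation

Corrected query:
SELECT customer || ': ' || product AS label FROM orders

Result:
label         
--------------
Dave: Keyboard
Carol: Monitor
Hank: Laptop  
Hank: Keyboard
Dave: Monitor 
Carol: Charger
Hank: Monitor 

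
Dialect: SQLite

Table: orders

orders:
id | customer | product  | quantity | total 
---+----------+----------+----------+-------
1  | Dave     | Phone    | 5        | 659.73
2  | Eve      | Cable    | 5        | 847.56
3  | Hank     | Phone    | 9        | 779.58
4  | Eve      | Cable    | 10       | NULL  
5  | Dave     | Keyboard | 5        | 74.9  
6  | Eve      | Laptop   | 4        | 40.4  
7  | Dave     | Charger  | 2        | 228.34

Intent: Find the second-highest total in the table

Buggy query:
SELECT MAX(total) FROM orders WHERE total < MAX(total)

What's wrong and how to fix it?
Bug: The inner MAX is an aggregate inside WHERE, which is not allowed

Fix: Put the inner MAX in a scalar subquery

Corrected query:
SELECT MAX(total) FROM orders WHERE total < (SELECT MAX(total) FROM orders)

Result:
MAX(total)
----------
779.58    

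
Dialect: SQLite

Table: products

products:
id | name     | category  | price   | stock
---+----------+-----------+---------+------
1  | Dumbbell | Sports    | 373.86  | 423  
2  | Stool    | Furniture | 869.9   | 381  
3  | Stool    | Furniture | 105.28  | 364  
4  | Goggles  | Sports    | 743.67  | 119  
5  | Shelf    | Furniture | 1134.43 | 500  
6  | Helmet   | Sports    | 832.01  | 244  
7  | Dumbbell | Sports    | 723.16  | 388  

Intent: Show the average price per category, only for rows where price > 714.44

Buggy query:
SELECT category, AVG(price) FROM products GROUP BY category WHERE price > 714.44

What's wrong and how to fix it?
Bug: WHERE cannot follow GROUP BY

Fix: Place WHERE between FROM and GROUP BY

Corrected query:
SELECT category, AVG(price) FROM products WHERE price > 714.44 GROUP BY category

Result:
category  | AVG(price)
----------+-----------
Furniture | 1002.165  
Sports    | 766.28    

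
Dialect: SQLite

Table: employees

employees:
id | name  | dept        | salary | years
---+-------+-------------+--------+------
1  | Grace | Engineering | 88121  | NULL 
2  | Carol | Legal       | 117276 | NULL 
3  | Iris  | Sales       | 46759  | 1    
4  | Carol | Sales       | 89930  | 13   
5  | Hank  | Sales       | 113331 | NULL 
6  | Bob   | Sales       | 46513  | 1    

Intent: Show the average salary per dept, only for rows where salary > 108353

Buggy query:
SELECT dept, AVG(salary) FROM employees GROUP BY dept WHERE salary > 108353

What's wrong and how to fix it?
Bug: Row-level WHERE must come before GROUP BY in the clause order

Fix: Place WHERE between FROM and GROUP BY

Corrected query:
SELECT dept, AVG(salary) FROM employees WHERE salary > 108353 GROUP BY dept

Result:
dept  | AVG(salary)
------+------------
Legal | 117276     
Sales | 113331     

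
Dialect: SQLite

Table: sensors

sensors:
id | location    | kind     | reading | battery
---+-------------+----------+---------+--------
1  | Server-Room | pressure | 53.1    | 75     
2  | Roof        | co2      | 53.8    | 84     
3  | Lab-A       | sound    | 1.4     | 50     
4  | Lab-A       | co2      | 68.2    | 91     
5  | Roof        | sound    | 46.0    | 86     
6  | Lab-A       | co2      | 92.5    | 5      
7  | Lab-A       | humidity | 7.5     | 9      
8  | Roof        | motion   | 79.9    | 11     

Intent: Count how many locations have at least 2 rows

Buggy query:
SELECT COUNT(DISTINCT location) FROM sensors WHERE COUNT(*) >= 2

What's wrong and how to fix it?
Bug: WHERE filters individual rows, not groups, so a group-level COUNT is invalid there

Fix: Use a subquery that GROUPs and filters with HAVING, then count its rows

Corrected query:
SELECT COUNT(*) FROM (SELECT location FROM sensors GROUP BY location HAVING COUNT(*) >= 2)

Result:
COUNT(*)
--------
2       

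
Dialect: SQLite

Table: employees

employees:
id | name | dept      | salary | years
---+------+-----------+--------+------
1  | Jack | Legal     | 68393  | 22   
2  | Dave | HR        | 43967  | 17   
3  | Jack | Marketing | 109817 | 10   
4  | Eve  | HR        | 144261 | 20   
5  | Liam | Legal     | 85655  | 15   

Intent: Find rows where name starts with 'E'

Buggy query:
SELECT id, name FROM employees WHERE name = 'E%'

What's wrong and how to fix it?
Bug: Wildcards only work with LIKE; '=' treats '%' as a literal character

Fix: Replace '=' with LIKE so 'E%' is treated as a pattern

Corrected query:
SELECT id, name FROM employees WHERE name LIKE 'E%'

Result:
id | name
---+-----
4  | Eve 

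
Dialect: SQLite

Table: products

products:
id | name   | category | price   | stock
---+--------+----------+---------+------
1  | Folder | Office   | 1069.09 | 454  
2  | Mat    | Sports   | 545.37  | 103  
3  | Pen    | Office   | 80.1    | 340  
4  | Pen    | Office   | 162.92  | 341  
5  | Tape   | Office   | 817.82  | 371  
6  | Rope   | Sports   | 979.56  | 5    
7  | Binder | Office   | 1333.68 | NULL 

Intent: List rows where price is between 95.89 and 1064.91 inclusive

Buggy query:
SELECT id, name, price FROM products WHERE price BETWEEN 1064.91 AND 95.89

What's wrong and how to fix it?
Bug: BETWEEN expects the lower bound first; with 1064.91 AND 95.89 the range is empty

Fix: Write BETWEEN 95.89 AND 1064.91

Corrected query:
SELECT id, name, price FROM products WHERE price BETWEEN 95.89 AND 1064.91

Result:
id | name | price 
---+------+-------
2  | Mat  | 545.37
4  | Pen  | 162.92
5  | Tape | 817.82
6  | Rope | 979.56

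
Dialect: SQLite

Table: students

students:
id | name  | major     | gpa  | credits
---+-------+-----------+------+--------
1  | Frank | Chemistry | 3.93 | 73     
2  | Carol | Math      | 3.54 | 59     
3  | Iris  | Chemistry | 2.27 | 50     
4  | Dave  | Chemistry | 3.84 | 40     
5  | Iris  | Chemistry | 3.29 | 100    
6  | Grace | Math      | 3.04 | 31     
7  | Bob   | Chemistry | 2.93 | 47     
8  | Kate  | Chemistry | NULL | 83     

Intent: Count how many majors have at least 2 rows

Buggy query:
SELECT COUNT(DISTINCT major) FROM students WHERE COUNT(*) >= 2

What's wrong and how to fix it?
Bug: COUNT(*) cannot appear in WHERE; the per-group count doesn't exist yet

Fix: Group first with HAVING COUNT(*) >= 2, then COUNT the resulting groups

Corrected query:
SELECT COUNT(*) FROM (SELECT major FROM students GROUP BY major HAVING COUNT(*) >= 2)

Result:
COUNT(*)
--------
2       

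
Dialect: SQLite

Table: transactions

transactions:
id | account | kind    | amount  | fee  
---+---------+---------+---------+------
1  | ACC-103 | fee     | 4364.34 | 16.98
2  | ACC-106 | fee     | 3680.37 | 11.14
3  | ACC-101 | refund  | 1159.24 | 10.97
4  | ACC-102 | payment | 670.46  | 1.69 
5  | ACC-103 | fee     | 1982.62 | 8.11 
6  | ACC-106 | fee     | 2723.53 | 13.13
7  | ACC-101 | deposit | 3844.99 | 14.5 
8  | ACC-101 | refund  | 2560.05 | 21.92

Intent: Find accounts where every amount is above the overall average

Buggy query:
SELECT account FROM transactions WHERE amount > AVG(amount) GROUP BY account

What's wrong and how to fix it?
Bug: AVG() is an aggregate; it can't sit directly in WHERE

Fix: Compute the overall average in a scalar subquery and compare each group's MIN against it in HAVING

Corrected query:
SELECT account FROM transactions GROUP BY account HAVING MIN(amount) > (SELECT AVG(amount) FROM transactions)

Result:
account
-------
ACC-106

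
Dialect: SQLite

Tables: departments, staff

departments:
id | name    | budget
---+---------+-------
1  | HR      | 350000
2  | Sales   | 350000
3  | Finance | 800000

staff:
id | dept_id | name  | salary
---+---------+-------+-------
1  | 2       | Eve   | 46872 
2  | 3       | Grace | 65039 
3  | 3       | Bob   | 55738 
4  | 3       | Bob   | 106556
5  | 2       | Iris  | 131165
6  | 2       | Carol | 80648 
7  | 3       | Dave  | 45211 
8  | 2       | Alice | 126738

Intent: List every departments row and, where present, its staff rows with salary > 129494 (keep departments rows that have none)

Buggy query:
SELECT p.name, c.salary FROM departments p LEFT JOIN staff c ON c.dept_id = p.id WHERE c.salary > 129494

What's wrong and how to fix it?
Bug: A WHERE condition on the right-hand table after LEFT JOIN drops unmatched parents

Fix: Move the right-table condition into the ON clause so unmatched parents are kept

Corrected query:
SELECT p.name, c.salary FROM departments p LEFT JOIN staff c ON c.dept_id = p.id AND c.salary > 129494

Result:
name    | salary
--------+-------
HR      | NULL  
Sales   | 131165
Finance | NULL  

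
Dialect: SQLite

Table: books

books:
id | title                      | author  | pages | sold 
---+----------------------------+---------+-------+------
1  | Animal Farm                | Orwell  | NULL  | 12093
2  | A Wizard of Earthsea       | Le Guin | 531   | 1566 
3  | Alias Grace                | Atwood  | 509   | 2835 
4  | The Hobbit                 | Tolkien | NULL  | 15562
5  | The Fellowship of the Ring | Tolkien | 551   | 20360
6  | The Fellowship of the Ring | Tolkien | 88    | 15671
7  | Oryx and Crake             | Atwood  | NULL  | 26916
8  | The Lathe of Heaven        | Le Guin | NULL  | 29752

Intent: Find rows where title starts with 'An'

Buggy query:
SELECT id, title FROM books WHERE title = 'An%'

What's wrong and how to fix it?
Bug: '=' compares the literal string including the % character; pattern matching needs LIKE

Fix: Use LIKE for wildcard pattern matching

Corrected query:
SELECT id, title FROM books WHERE title LIKE 'An%'

Result:
id | title      
---+------------
1  | Animal Farm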